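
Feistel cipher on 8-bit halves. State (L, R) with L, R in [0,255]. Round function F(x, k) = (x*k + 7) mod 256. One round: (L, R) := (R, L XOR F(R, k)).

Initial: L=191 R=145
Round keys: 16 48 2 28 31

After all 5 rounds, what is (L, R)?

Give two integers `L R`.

Answer: 237 33

Derivation:
Round 1 (k=16): L=145 R=168
Round 2 (k=48): L=168 R=22
Round 3 (k=2): L=22 R=155
Round 4 (k=28): L=155 R=237
Round 5 (k=31): L=237 R=33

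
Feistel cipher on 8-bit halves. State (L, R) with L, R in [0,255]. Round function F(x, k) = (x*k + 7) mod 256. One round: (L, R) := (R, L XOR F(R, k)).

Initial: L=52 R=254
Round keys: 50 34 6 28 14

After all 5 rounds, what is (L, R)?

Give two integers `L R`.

Answer: 164 225

Derivation:
Round 1 (k=50): L=254 R=151
Round 2 (k=34): L=151 R=235
Round 3 (k=6): L=235 R=30
Round 4 (k=28): L=30 R=164
Round 5 (k=14): L=164 R=225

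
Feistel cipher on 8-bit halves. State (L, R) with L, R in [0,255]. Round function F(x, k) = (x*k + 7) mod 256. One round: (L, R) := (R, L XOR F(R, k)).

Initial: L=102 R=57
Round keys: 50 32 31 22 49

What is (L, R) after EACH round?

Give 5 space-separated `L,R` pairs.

Round 1 (k=50): L=57 R=79
Round 2 (k=32): L=79 R=222
Round 3 (k=31): L=222 R=166
Round 4 (k=22): L=166 R=149
Round 5 (k=49): L=149 R=42

Answer: 57,79 79,222 222,166 166,149 149,42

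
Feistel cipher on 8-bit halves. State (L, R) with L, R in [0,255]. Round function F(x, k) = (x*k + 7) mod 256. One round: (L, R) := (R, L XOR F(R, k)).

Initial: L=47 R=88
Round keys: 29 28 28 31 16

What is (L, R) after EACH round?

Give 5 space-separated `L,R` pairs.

Round 1 (k=29): L=88 R=208
Round 2 (k=28): L=208 R=159
Round 3 (k=28): L=159 R=187
Round 4 (k=31): L=187 R=51
Round 5 (k=16): L=51 R=140

Answer: 88,208 208,159 159,187 187,51 51,140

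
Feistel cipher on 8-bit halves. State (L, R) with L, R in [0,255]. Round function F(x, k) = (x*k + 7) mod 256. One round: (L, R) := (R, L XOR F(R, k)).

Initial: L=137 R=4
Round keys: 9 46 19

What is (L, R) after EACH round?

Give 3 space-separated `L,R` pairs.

Round 1 (k=9): L=4 R=162
Round 2 (k=46): L=162 R=39
Round 3 (k=19): L=39 R=78

Answer: 4,162 162,39 39,78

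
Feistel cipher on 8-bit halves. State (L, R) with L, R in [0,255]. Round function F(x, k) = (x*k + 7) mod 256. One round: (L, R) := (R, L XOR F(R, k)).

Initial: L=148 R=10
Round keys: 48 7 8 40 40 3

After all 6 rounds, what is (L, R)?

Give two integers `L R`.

Round 1 (k=48): L=10 R=115
Round 2 (k=7): L=115 R=38
Round 3 (k=8): L=38 R=68
Round 4 (k=40): L=68 R=129
Round 5 (k=40): L=129 R=107
Round 6 (k=3): L=107 R=201

Answer: 107 201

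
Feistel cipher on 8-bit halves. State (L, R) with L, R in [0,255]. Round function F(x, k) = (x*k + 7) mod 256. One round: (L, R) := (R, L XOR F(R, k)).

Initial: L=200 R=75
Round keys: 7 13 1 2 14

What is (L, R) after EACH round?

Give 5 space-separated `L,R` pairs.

Answer: 75,220 220,120 120,163 163,53 53,78

Derivation:
Round 1 (k=7): L=75 R=220
Round 2 (k=13): L=220 R=120
Round 3 (k=1): L=120 R=163
Round 4 (k=2): L=163 R=53
Round 5 (k=14): L=53 R=78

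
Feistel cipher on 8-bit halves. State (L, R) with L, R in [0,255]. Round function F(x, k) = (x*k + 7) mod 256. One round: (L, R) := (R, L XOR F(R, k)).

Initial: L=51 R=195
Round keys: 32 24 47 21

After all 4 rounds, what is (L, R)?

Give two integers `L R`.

Answer: 247 110

Derivation:
Round 1 (k=32): L=195 R=84
Round 2 (k=24): L=84 R=36
Round 3 (k=47): L=36 R=247
Round 4 (k=21): L=247 R=110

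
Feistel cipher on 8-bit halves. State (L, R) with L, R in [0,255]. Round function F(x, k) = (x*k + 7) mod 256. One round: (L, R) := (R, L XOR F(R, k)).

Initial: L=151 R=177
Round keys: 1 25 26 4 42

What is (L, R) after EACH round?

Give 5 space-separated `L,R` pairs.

Round 1 (k=1): L=177 R=47
Round 2 (k=25): L=47 R=47
Round 3 (k=26): L=47 R=226
Round 4 (k=4): L=226 R=160
Round 5 (k=42): L=160 R=165

Answer: 177,47 47,47 47,226 226,160 160,165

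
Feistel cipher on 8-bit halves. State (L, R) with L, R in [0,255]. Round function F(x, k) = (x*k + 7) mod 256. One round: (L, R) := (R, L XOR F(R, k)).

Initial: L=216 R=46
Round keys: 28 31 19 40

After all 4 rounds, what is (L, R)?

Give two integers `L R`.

Answer: 118 73

Derivation:
Round 1 (k=28): L=46 R=215
Round 2 (k=31): L=215 R=62
Round 3 (k=19): L=62 R=118
Round 4 (k=40): L=118 R=73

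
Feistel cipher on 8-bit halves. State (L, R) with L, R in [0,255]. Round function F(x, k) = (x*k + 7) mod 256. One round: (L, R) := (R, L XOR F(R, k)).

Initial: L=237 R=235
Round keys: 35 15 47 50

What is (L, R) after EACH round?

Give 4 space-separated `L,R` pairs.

Round 1 (k=35): L=235 R=197
Round 2 (k=15): L=197 R=121
Round 3 (k=47): L=121 R=251
Round 4 (k=50): L=251 R=116

Answer: 235,197 197,121 121,251 251,116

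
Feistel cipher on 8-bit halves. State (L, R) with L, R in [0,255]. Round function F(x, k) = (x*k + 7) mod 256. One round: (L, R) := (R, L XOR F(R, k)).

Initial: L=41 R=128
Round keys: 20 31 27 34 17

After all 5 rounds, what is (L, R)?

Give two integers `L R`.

Answer: 150 121

Derivation:
Round 1 (k=20): L=128 R=46
Round 2 (k=31): L=46 R=25
Round 3 (k=27): L=25 R=132
Round 4 (k=34): L=132 R=150
Round 5 (k=17): L=150 R=121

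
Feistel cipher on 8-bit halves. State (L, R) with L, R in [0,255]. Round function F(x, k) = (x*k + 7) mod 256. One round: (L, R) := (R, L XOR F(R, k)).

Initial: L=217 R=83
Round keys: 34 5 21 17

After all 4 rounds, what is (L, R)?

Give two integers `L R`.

Round 1 (k=34): L=83 R=212
Round 2 (k=5): L=212 R=120
Round 3 (k=21): L=120 R=11
Round 4 (k=17): L=11 R=186

Answer: 11 186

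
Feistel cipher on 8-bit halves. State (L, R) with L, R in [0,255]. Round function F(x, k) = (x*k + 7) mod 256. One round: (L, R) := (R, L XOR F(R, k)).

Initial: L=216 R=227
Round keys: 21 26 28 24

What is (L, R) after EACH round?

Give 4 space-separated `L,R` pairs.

Round 1 (k=21): L=227 R=126
Round 2 (k=26): L=126 R=48
Round 3 (k=28): L=48 R=57
Round 4 (k=24): L=57 R=111

Answer: 227,126 126,48 48,57 57,111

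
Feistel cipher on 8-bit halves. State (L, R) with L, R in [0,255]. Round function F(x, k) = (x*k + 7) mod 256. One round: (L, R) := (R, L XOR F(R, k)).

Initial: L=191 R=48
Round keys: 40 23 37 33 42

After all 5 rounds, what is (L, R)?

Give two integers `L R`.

Round 1 (k=40): L=48 R=56
Round 2 (k=23): L=56 R=63
Round 3 (k=37): L=63 R=26
Round 4 (k=33): L=26 R=94
Round 5 (k=42): L=94 R=105

Answer: 94 105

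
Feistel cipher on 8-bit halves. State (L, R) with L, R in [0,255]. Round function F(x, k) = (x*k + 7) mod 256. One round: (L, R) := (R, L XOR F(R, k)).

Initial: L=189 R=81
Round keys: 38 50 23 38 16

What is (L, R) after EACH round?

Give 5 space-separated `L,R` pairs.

Round 1 (k=38): L=81 R=176
Round 2 (k=50): L=176 R=54
Round 3 (k=23): L=54 R=81
Round 4 (k=38): L=81 R=59
Round 5 (k=16): L=59 R=230

Answer: 81,176 176,54 54,81 81,59 59,230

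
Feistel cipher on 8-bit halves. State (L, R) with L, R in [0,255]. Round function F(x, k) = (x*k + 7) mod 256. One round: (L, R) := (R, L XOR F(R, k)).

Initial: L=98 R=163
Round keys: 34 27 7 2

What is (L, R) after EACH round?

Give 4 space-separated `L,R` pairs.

Answer: 163,207 207,127 127,79 79,218

Derivation:
Round 1 (k=34): L=163 R=207
Round 2 (k=27): L=207 R=127
Round 3 (k=7): L=127 R=79
Round 4 (k=2): L=79 R=218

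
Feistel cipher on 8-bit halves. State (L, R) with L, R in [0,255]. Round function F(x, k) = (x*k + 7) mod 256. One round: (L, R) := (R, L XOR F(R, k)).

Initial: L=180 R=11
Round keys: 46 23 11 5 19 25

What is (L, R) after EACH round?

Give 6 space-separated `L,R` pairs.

Answer: 11,181 181,65 65,103 103,75 75,255 255,165

Derivation:
Round 1 (k=46): L=11 R=181
Round 2 (k=23): L=181 R=65
Round 3 (k=11): L=65 R=103
Round 4 (k=5): L=103 R=75
Round 5 (k=19): L=75 R=255
Round 6 (k=25): L=255 R=165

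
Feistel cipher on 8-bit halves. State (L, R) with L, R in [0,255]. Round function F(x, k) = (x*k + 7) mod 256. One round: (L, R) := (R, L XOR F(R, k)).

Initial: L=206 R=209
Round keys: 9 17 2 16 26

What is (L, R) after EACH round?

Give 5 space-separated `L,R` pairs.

Answer: 209,174 174,68 68,33 33,83 83,84

Derivation:
Round 1 (k=9): L=209 R=174
Round 2 (k=17): L=174 R=68
Round 3 (k=2): L=68 R=33
Round 4 (k=16): L=33 R=83
Round 5 (k=26): L=83 R=84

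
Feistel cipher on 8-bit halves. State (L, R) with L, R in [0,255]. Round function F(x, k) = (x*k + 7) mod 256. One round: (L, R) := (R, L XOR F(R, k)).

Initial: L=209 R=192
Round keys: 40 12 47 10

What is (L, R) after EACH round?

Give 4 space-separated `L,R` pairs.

Round 1 (k=40): L=192 R=214
Round 2 (k=12): L=214 R=207
Round 3 (k=47): L=207 R=222
Round 4 (k=10): L=222 R=124

Answer: 192,214 214,207 207,222 222,124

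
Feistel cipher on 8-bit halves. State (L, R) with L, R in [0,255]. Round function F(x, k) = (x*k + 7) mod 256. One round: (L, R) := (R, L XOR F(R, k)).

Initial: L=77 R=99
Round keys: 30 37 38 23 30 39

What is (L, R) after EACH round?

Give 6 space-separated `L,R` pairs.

Round 1 (k=30): L=99 R=236
Round 2 (k=37): L=236 R=64
Round 3 (k=38): L=64 R=107
Round 4 (k=23): L=107 R=228
Round 5 (k=30): L=228 R=212
Round 6 (k=39): L=212 R=183

Answer: 99,236 236,64 64,107 107,228 228,212 212,183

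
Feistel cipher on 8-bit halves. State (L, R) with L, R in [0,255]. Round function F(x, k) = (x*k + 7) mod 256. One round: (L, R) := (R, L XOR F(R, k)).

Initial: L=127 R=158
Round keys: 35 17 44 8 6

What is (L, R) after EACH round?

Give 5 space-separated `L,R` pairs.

Round 1 (k=35): L=158 R=222
Round 2 (k=17): L=222 R=91
Round 3 (k=44): L=91 R=117
Round 4 (k=8): L=117 R=244
Round 5 (k=6): L=244 R=202

Answer: 158,222 222,91 91,117 117,244 244,202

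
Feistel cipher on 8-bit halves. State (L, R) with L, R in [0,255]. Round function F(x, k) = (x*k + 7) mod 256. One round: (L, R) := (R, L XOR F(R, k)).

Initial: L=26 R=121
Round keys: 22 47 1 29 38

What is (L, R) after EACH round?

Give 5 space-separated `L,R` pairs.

Answer: 121,119 119,153 153,215 215,251 251,158

Derivation:
Round 1 (k=22): L=121 R=119
Round 2 (k=47): L=119 R=153
Round 3 (k=1): L=153 R=215
Round 4 (k=29): L=215 R=251
Round 5 (k=38): L=251 R=158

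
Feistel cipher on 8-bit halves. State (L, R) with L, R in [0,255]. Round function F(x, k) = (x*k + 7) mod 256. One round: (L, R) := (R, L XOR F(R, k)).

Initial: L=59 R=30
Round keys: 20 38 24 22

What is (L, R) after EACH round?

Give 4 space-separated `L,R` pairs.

Round 1 (k=20): L=30 R=100
Round 2 (k=38): L=100 R=193
Round 3 (k=24): L=193 R=123
Round 4 (k=22): L=123 R=88

Answer: 30,100 100,193 193,123 123,88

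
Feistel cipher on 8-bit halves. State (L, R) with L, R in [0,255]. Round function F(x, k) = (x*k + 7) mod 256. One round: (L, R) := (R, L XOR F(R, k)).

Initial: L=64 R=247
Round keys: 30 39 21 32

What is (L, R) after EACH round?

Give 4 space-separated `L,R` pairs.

Round 1 (k=30): L=247 R=185
Round 2 (k=39): L=185 R=193
Round 3 (k=21): L=193 R=101
Round 4 (k=32): L=101 R=102

Answer: 247,185 185,193 193,101 101,102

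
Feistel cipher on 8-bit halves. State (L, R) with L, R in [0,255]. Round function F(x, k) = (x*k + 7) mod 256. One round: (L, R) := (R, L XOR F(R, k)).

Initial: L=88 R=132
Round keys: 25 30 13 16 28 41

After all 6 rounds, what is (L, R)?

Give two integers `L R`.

Round 1 (k=25): L=132 R=179
Round 2 (k=30): L=179 R=133
Round 3 (k=13): L=133 R=123
Round 4 (k=16): L=123 R=50
Round 5 (k=28): L=50 R=4
Round 6 (k=41): L=4 R=153

Answer: 4 153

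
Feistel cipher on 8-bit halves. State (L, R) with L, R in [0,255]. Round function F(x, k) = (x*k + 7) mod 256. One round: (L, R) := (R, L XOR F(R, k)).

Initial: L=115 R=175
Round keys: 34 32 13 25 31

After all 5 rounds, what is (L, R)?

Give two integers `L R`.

Round 1 (k=34): L=175 R=54
Round 2 (k=32): L=54 R=104
Round 3 (k=13): L=104 R=121
Round 4 (k=25): L=121 R=176
Round 5 (k=31): L=176 R=46

Answer: 176 46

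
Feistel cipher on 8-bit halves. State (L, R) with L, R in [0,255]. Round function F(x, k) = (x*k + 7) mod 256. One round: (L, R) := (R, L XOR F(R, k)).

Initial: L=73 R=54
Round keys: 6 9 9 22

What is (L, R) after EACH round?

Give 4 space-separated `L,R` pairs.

Round 1 (k=6): L=54 R=2
Round 2 (k=9): L=2 R=47
Round 3 (k=9): L=47 R=172
Round 4 (k=22): L=172 R=224

Answer: 54,2 2,47 47,172 172,224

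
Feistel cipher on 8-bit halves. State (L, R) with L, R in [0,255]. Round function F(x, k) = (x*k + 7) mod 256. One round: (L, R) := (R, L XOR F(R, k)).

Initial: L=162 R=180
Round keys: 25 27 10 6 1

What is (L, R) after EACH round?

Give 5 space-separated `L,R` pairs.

Round 1 (k=25): L=180 R=57
Round 2 (k=27): L=57 R=190
Round 3 (k=10): L=190 R=74
Round 4 (k=6): L=74 R=125
Round 5 (k=1): L=125 R=206

Answer: 180,57 57,190 190,74 74,125 125,206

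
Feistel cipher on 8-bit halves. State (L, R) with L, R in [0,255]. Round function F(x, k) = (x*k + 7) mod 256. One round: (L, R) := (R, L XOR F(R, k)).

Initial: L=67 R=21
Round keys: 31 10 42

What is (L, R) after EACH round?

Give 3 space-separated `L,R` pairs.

Answer: 21,209 209,36 36,62

Derivation:
Round 1 (k=31): L=21 R=209
Round 2 (k=10): L=209 R=36
Round 3 (k=42): L=36 R=62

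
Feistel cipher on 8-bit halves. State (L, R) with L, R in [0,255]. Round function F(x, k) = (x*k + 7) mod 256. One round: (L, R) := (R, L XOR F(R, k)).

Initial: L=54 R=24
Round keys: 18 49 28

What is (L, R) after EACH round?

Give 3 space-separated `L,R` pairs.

Round 1 (k=18): L=24 R=129
Round 2 (k=49): L=129 R=160
Round 3 (k=28): L=160 R=6

Answer: 24,129 129,160 160,6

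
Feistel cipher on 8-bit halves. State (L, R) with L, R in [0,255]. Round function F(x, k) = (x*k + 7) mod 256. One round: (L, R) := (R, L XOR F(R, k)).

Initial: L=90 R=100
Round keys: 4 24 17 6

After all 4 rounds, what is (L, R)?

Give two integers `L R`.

Answer: 223 26

Derivation:
Round 1 (k=4): L=100 R=205
Round 2 (k=24): L=205 R=91
Round 3 (k=17): L=91 R=223
Round 4 (k=6): L=223 R=26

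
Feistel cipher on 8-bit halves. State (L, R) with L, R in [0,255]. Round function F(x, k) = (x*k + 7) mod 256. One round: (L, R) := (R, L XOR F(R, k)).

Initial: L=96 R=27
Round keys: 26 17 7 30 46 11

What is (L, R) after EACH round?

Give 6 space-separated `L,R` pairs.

Answer: 27,165 165,231 231,253 253,74 74,174 174,203

Derivation:
Round 1 (k=26): L=27 R=165
Round 2 (k=17): L=165 R=231
Round 3 (k=7): L=231 R=253
Round 4 (k=30): L=253 R=74
Round 5 (k=46): L=74 R=174
Round 6 (k=11): L=174 R=203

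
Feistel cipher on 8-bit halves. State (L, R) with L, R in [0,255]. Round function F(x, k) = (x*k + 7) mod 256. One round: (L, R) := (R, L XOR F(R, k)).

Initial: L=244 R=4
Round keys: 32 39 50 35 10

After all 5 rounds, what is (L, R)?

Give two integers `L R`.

Answer: 187 177

Derivation:
Round 1 (k=32): L=4 R=115
Round 2 (k=39): L=115 R=136
Round 3 (k=50): L=136 R=228
Round 4 (k=35): L=228 R=187
Round 5 (k=10): L=187 R=177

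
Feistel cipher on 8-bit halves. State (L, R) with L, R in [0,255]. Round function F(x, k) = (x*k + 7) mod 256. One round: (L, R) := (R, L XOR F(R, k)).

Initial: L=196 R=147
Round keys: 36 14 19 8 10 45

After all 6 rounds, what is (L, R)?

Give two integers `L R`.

Answer: 11 251

Derivation:
Round 1 (k=36): L=147 R=119
Round 2 (k=14): L=119 R=26
Round 3 (k=19): L=26 R=130
Round 4 (k=8): L=130 R=13
Round 5 (k=10): L=13 R=11
Round 6 (k=45): L=11 R=251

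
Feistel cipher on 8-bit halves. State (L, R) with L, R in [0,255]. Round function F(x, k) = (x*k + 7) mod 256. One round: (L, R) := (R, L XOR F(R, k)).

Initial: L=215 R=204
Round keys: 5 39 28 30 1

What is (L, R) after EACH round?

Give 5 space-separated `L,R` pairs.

Answer: 204,212 212,159 159,191 191,246 246,66

Derivation:
Round 1 (k=5): L=204 R=212
Round 2 (k=39): L=212 R=159
Round 3 (k=28): L=159 R=191
Round 4 (k=30): L=191 R=246
Round 5 (k=1): L=246 R=66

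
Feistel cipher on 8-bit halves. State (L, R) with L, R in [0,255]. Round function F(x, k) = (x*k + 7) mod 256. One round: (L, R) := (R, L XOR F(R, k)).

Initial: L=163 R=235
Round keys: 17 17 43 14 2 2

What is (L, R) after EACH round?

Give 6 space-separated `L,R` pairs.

Answer: 235,1 1,243 243,217 217,22 22,234 234,205

Derivation:
Round 1 (k=17): L=235 R=1
Round 2 (k=17): L=1 R=243
Round 3 (k=43): L=243 R=217
Round 4 (k=14): L=217 R=22
Round 5 (k=2): L=22 R=234
Round 6 (k=2): L=234 R=205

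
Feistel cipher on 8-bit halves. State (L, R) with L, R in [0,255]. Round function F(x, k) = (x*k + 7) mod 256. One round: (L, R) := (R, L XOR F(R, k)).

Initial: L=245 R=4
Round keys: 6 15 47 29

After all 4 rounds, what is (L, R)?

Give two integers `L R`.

Round 1 (k=6): L=4 R=234
Round 2 (k=15): L=234 R=185
Round 3 (k=47): L=185 R=20
Round 4 (k=29): L=20 R=242

Answer: 20 242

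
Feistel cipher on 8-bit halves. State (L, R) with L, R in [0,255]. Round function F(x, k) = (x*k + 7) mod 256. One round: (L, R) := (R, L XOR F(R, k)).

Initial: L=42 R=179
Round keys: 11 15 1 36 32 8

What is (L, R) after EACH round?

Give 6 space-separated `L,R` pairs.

Answer: 179,146 146,38 38,191 191,197 197,24 24,2

Derivation:
Round 1 (k=11): L=179 R=146
Round 2 (k=15): L=146 R=38
Round 3 (k=1): L=38 R=191
Round 4 (k=36): L=191 R=197
Round 5 (k=32): L=197 R=24
Round 6 (k=8): L=24 R=2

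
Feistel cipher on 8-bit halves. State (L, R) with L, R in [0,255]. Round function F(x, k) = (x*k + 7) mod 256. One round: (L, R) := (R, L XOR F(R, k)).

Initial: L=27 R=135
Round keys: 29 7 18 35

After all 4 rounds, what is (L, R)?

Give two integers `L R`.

Round 1 (k=29): L=135 R=73
Round 2 (k=7): L=73 R=129
Round 3 (k=18): L=129 R=80
Round 4 (k=35): L=80 R=118

Answer: 80 118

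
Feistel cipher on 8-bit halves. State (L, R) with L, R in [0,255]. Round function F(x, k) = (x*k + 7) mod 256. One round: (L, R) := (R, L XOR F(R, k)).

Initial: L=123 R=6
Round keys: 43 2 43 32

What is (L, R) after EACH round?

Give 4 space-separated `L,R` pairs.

Answer: 6,114 114,237 237,164 164,106

Derivation:
Round 1 (k=43): L=6 R=114
Round 2 (k=2): L=114 R=237
Round 3 (k=43): L=237 R=164
Round 4 (k=32): L=164 R=106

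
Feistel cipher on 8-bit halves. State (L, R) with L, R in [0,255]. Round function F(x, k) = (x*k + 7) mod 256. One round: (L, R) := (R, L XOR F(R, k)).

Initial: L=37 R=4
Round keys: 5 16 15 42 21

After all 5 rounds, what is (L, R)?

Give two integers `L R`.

Round 1 (k=5): L=4 R=62
Round 2 (k=16): L=62 R=227
Round 3 (k=15): L=227 R=106
Round 4 (k=42): L=106 R=136
Round 5 (k=21): L=136 R=69

Answer: 136 69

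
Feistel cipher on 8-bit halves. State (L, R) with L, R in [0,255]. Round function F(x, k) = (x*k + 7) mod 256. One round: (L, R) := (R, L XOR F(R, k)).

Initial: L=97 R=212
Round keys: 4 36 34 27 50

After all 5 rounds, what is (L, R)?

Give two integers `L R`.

Answer: 59 70

Derivation:
Round 1 (k=4): L=212 R=54
Round 2 (k=36): L=54 R=75
Round 3 (k=34): L=75 R=203
Round 4 (k=27): L=203 R=59
Round 5 (k=50): L=59 R=70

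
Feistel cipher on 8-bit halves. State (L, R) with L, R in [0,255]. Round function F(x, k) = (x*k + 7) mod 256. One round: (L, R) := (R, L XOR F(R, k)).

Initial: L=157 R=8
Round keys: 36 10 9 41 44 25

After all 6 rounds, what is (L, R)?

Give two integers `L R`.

Round 1 (k=36): L=8 R=186
Round 2 (k=10): L=186 R=67
Round 3 (k=9): L=67 R=216
Round 4 (k=41): L=216 R=220
Round 5 (k=44): L=220 R=15
Round 6 (k=25): L=15 R=162

Answer: 15 162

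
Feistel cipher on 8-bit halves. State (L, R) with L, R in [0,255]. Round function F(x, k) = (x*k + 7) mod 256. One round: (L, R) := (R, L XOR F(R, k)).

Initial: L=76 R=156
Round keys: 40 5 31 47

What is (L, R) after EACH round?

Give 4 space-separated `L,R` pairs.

Answer: 156,43 43,66 66,46 46,59

Derivation:
Round 1 (k=40): L=156 R=43
Round 2 (k=5): L=43 R=66
Round 3 (k=31): L=66 R=46
Round 4 (k=47): L=46 R=59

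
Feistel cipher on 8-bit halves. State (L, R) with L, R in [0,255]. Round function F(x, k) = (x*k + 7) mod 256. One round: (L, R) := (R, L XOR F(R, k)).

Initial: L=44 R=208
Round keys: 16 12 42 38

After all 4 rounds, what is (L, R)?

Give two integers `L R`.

Round 1 (k=16): L=208 R=43
Round 2 (k=12): L=43 R=219
Round 3 (k=42): L=219 R=222
Round 4 (k=38): L=222 R=32

Answer: 222 32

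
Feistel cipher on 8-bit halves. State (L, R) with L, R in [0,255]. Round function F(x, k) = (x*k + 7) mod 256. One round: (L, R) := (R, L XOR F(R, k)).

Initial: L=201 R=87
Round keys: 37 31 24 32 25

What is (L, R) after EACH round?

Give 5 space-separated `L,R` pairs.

Answer: 87,83 83,67 67,28 28,196 196,55

Derivation:
Round 1 (k=37): L=87 R=83
Round 2 (k=31): L=83 R=67
Round 3 (k=24): L=67 R=28
Round 4 (k=32): L=28 R=196
Round 5 (k=25): L=196 R=55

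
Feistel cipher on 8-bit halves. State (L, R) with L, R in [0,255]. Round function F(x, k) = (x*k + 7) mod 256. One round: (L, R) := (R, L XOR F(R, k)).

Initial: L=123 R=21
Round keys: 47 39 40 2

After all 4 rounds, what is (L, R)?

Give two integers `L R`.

Answer: 230 144

Derivation:
Round 1 (k=47): L=21 R=153
Round 2 (k=39): L=153 R=67
Round 3 (k=40): L=67 R=230
Round 4 (k=2): L=230 R=144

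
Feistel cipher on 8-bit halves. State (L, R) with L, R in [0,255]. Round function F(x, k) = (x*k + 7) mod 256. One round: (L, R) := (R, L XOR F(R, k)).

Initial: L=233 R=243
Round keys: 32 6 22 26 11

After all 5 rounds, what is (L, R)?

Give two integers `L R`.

Round 1 (k=32): L=243 R=142
Round 2 (k=6): L=142 R=168
Round 3 (k=22): L=168 R=249
Round 4 (k=26): L=249 R=249
Round 5 (k=11): L=249 R=67

Answer: 249 67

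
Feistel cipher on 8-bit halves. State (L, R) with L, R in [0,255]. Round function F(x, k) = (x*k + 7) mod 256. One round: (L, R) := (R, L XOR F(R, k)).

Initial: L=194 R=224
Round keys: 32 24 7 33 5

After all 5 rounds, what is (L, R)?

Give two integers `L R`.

Round 1 (k=32): L=224 R=197
Round 2 (k=24): L=197 R=159
Round 3 (k=7): L=159 R=165
Round 4 (k=33): L=165 R=211
Round 5 (k=5): L=211 R=131

Answer: 211 131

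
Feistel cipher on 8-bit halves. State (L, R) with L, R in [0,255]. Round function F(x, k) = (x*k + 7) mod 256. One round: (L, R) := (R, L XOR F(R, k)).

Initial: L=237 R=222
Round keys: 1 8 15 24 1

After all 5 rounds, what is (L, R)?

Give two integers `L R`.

Round 1 (k=1): L=222 R=8
Round 2 (k=8): L=8 R=153
Round 3 (k=15): L=153 R=246
Round 4 (k=24): L=246 R=142
Round 5 (k=1): L=142 R=99

Answer: 142 99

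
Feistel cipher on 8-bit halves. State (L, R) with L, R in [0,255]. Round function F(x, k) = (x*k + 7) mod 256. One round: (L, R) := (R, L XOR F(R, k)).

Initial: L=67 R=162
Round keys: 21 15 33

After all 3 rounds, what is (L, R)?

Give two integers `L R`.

Answer: 183 140

Derivation:
Round 1 (k=21): L=162 R=18
Round 2 (k=15): L=18 R=183
Round 3 (k=33): L=183 R=140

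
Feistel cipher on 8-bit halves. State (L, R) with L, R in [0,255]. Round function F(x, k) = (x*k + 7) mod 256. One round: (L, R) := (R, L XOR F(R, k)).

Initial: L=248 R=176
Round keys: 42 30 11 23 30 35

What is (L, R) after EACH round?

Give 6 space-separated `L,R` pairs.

Answer: 176,31 31,25 25,5 5,99 99,164 164,16

Derivation:
Round 1 (k=42): L=176 R=31
Round 2 (k=30): L=31 R=25
Round 3 (k=11): L=25 R=5
Round 4 (k=23): L=5 R=99
Round 5 (k=30): L=99 R=164
Round 6 (k=35): L=164 R=16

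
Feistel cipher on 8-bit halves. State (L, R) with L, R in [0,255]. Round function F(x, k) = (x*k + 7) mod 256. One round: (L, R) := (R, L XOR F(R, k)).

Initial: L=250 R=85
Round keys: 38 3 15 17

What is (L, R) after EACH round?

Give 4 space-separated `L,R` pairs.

Round 1 (k=38): L=85 R=95
Round 2 (k=3): L=95 R=113
Round 3 (k=15): L=113 R=249
Round 4 (k=17): L=249 R=225

Answer: 85,95 95,113 113,249 249,225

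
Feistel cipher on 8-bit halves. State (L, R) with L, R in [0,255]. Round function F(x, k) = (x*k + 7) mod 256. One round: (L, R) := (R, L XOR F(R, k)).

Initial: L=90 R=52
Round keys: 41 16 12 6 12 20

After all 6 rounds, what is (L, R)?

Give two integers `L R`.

Answer: 45 171

Derivation:
Round 1 (k=41): L=52 R=1
Round 2 (k=16): L=1 R=35
Round 3 (k=12): L=35 R=170
Round 4 (k=6): L=170 R=32
Round 5 (k=12): L=32 R=45
Round 6 (k=20): L=45 R=171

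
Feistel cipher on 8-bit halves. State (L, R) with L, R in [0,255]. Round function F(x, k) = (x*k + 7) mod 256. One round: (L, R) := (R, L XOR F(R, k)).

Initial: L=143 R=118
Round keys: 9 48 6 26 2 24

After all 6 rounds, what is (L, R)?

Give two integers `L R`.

Answer: 240 155

Derivation:
Round 1 (k=9): L=118 R=162
Round 2 (k=48): L=162 R=17
Round 3 (k=6): L=17 R=207
Round 4 (k=26): L=207 R=28
Round 5 (k=2): L=28 R=240
Round 6 (k=24): L=240 R=155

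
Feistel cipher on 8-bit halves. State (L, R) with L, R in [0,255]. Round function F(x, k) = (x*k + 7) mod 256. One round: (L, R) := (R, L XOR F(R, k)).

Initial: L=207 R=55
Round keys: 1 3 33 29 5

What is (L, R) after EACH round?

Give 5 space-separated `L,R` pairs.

Answer: 55,241 241,237 237,101 101,149 149,149

Derivation:
Round 1 (k=1): L=55 R=241
Round 2 (k=3): L=241 R=237
Round 3 (k=33): L=237 R=101
Round 4 (k=29): L=101 R=149
Round 5 (k=5): L=149 R=149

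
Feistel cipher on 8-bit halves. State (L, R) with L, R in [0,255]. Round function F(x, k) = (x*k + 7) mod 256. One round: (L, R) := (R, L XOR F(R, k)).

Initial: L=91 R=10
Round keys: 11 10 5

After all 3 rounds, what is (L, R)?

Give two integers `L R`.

Round 1 (k=11): L=10 R=46
Round 2 (k=10): L=46 R=217
Round 3 (k=5): L=217 R=106

Answer: 217 106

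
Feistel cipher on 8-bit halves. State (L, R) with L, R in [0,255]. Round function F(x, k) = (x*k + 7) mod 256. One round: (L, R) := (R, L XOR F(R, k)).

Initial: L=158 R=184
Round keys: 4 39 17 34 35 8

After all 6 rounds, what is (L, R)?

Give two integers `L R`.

Answer: 86 102

Derivation:
Round 1 (k=4): L=184 R=121
Round 2 (k=39): L=121 R=206
Round 3 (k=17): L=206 R=204
Round 4 (k=34): L=204 R=209
Round 5 (k=35): L=209 R=86
Round 6 (k=8): L=86 R=102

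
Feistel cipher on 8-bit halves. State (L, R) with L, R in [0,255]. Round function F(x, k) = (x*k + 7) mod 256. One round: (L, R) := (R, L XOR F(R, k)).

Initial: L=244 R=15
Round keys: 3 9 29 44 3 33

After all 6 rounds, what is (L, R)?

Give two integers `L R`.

Round 1 (k=3): L=15 R=192
Round 2 (k=9): L=192 R=200
Round 3 (k=29): L=200 R=111
Round 4 (k=44): L=111 R=211
Round 5 (k=3): L=211 R=239
Round 6 (k=33): L=239 R=5

Answer: 239 5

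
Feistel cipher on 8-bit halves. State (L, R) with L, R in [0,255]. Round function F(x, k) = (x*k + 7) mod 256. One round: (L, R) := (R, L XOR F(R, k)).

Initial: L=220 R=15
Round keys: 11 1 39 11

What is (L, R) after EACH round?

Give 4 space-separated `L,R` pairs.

Round 1 (k=11): L=15 R=112
Round 2 (k=1): L=112 R=120
Round 3 (k=39): L=120 R=63
Round 4 (k=11): L=63 R=196

Answer: 15,112 112,120 120,63 63,196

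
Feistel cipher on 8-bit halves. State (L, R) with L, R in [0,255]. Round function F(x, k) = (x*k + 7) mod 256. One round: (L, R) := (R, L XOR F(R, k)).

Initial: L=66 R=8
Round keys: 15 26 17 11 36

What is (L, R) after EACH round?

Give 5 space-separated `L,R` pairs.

Round 1 (k=15): L=8 R=61
Round 2 (k=26): L=61 R=49
Round 3 (k=17): L=49 R=117
Round 4 (k=11): L=117 R=63
Round 5 (k=36): L=63 R=150

Answer: 8,61 61,49 49,117 117,63 63,150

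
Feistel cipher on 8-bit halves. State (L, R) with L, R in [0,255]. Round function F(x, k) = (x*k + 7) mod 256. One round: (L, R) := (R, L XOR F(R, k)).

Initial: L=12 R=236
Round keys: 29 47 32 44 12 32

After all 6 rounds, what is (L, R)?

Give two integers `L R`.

Answer: 99 228

Derivation:
Round 1 (k=29): L=236 R=207
Round 2 (k=47): L=207 R=228
Round 3 (k=32): L=228 R=72
Round 4 (k=44): L=72 R=131
Round 5 (k=12): L=131 R=99
Round 6 (k=32): L=99 R=228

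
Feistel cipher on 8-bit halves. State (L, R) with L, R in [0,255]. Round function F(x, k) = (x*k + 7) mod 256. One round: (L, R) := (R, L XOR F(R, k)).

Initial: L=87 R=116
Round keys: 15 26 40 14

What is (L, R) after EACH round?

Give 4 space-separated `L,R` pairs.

Round 1 (k=15): L=116 R=132
Round 2 (k=26): L=132 R=27
Round 3 (k=40): L=27 R=187
Round 4 (k=14): L=187 R=90

Answer: 116,132 132,27 27,187 187,90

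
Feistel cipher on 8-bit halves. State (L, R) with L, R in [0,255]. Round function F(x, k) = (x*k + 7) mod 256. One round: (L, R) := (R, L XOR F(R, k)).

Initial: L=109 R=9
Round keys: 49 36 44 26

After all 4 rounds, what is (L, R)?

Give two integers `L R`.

Round 1 (k=49): L=9 R=173
Round 2 (k=36): L=173 R=82
Round 3 (k=44): L=82 R=178
Round 4 (k=26): L=178 R=73

Answer: 178 73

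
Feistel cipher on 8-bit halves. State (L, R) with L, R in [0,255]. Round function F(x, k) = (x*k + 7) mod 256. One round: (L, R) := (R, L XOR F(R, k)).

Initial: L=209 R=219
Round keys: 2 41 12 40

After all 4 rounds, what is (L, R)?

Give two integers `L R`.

Answer: 11 55

Derivation:
Round 1 (k=2): L=219 R=108
Round 2 (k=41): L=108 R=136
Round 3 (k=12): L=136 R=11
Round 4 (k=40): L=11 R=55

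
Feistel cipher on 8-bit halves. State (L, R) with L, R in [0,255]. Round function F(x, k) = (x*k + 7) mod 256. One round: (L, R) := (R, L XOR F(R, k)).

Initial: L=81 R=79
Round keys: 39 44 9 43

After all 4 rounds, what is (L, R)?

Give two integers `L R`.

Answer: 34 193

Derivation:
Round 1 (k=39): L=79 R=65
Round 2 (k=44): L=65 R=124
Round 3 (k=9): L=124 R=34
Round 4 (k=43): L=34 R=193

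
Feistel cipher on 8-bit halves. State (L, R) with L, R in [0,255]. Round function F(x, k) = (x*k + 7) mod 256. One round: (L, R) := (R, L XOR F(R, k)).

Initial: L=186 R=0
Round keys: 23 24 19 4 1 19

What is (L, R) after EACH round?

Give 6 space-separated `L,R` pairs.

Round 1 (k=23): L=0 R=189
Round 2 (k=24): L=189 R=191
Round 3 (k=19): L=191 R=137
Round 4 (k=4): L=137 R=148
Round 5 (k=1): L=148 R=18
Round 6 (k=19): L=18 R=201

Answer: 0,189 189,191 191,137 137,148 148,18 18,201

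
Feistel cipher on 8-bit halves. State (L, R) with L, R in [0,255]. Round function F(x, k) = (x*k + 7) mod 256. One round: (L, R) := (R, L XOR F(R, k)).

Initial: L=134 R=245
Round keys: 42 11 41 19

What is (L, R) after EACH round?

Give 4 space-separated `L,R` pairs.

Round 1 (k=42): L=245 R=191
Round 2 (k=11): L=191 R=201
Round 3 (k=41): L=201 R=135
Round 4 (k=19): L=135 R=197

Answer: 245,191 191,201 201,135 135,197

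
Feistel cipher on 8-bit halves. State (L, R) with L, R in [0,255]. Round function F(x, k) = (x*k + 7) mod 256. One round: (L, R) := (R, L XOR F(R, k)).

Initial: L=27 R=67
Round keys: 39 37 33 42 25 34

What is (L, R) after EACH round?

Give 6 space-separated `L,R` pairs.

Answer: 67,39 39,233 233,55 55,228 228,124 124,155

Derivation:
Round 1 (k=39): L=67 R=39
Round 2 (k=37): L=39 R=233
Round 3 (k=33): L=233 R=55
Round 4 (k=42): L=55 R=228
Round 5 (k=25): L=228 R=124
Round 6 (k=34): L=124 R=155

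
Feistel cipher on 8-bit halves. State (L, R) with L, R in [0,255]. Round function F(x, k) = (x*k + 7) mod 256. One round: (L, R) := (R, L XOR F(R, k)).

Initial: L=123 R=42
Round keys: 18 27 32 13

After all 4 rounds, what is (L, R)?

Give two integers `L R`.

Answer: 39 175

Derivation:
Round 1 (k=18): L=42 R=128
Round 2 (k=27): L=128 R=173
Round 3 (k=32): L=173 R=39
Round 4 (k=13): L=39 R=175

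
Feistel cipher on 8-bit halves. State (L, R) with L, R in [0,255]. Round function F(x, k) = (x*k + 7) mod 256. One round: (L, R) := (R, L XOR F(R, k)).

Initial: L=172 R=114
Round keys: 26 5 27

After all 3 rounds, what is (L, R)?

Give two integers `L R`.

Answer: 104 200

Derivation:
Round 1 (k=26): L=114 R=55
Round 2 (k=5): L=55 R=104
Round 3 (k=27): L=104 R=200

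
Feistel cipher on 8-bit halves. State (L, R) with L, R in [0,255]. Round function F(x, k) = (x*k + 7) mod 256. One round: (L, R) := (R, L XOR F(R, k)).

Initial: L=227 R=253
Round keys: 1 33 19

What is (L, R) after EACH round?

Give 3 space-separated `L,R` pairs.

Answer: 253,231 231,51 51,55

Derivation:
Round 1 (k=1): L=253 R=231
Round 2 (k=33): L=231 R=51
Round 3 (k=19): L=51 R=55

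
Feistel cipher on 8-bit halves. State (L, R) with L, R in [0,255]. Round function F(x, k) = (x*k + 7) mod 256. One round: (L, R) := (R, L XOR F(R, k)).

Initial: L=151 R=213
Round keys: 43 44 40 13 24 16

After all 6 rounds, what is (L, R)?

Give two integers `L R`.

Answer: 33 76

Derivation:
Round 1 (k=43): L=213 R=89
Round 2 (k=44): L=89 R=134
Round 3 (k=40): L=134 R=174
Round 4 (k=13): L=174 R=91
Round 5 (k=24): L=91 R=33
Round 6 (k=16): L=33 R=76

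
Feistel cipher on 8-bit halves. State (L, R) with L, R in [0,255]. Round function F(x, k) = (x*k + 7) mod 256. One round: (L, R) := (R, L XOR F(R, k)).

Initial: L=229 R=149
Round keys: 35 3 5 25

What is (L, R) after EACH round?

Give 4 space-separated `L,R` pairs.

Round 1 (k=35): L=149 R=131
Round 2 (k=3): L=131 R=5
Round 3 (k=5): L=5 R=163
Round 4 (k=25): L=163 R=247

Answer: 149,131 131,5 5,163 163,247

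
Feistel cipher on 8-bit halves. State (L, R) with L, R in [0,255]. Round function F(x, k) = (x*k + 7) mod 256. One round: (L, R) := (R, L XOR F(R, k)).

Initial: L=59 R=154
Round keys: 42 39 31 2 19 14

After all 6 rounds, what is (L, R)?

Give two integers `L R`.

Round 1 (k=42): L=154 R=112
Round 2 (k=39): L=112 R=141
Round 3 (k=31): L=141 R=106
Round 4 (k=2): L=106 R=86
Round 5 (k=19): L=86 R=3
Round 6 (k=14): L=3 R=103

Answer: 3 103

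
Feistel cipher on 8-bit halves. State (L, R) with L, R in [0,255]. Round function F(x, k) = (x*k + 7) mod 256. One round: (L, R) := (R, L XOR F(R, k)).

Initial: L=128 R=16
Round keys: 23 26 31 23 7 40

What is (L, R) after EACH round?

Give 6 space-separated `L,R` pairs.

Round 1 (k=23): L=16 R=247
Round 2 (k=26): L=247 R=13
Round 3 (k=31): L=13 R=109
Round 4 (k=23): L=109 R=223
Round 5 (k=7): L=223 R=77
Round 6 (k=40): L=77 R=208

Answer: 16,247 247,13 13,109 109,223 223,77 77,208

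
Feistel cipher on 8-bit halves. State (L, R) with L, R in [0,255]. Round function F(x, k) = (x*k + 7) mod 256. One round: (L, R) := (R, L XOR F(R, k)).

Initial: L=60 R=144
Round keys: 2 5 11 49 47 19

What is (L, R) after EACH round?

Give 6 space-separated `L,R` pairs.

Round 1 (k=2): L=144 R=27
Round 2 (k=5): L=27 R=30
Round 3 (k=11): L=30 R=74
Round 4 (k=49): L=74 R=47
Round 5 (k=47): L=47 R=226
Round 6 (k=19): L=226 R=226

Answer: 144,27 27,30 30,74 74,47 47,226 226,226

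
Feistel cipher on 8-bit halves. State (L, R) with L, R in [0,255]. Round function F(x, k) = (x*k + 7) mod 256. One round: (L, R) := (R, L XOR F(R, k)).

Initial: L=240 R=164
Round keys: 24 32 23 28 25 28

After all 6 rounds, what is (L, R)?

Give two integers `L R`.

Answer: 100 79

Derivation:
Round 1 (k=24): L=164 R=151
Round 2 (k=32): L=151 R=67
Round 3 (k=23): L=67 R=155
Round 4 (k=28): L=155 R=184
Round 5 (k=25): L=184 R=100
Round 6 (k=28): L=100 R=79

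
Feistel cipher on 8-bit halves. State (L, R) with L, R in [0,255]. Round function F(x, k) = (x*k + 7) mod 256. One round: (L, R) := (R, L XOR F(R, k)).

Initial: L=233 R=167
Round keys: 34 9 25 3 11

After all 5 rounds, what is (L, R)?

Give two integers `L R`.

Round 1 (k=34): L=167 R=220
Round 2 (k=9): L=220 R=100
Round 3 (k=25): L=100 R=23
Round 4 (k=3): L=23 R=40
Round 5 (k=11): L=40 R=168

Answer: 40 168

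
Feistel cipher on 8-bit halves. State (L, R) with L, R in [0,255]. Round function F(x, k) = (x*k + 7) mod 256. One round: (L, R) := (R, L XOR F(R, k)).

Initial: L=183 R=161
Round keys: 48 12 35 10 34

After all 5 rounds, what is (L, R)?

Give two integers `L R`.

Answer: 231 140

Derivation:
Round 1 (k=48): L=161 R=128
Round 2 (k=12): L=128 R=166
Round 3 (k=35): L=166 R=57
Round 4 (k=10): L=57 R=231
Round 5 (k=34): L=231 R=140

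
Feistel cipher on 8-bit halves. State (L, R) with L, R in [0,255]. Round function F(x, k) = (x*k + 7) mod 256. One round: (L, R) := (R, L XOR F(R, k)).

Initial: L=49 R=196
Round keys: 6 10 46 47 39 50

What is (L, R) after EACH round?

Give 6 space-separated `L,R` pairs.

Answer: 196,174 174,23 23,135 135,199 199,223 223,82

Derivation:
Round 1 (k=6): L=196 R=174
Round 2 (k=10): L=174 R=23
Round 3 (k=46): L=23 R=135
Round 4 (k=47): L=135 R=199
Round 5 (k=39): L=199 R=223
Round 6 (k=50): L=223 R=82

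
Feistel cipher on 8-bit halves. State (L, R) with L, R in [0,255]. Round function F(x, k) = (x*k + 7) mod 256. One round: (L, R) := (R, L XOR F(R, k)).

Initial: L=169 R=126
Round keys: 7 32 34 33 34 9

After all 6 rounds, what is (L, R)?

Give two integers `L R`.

Round 1 (k=7): L=126 R=208
Round 2 (k=32): L=208 R=121
Round 3 (k=34): L=121 R=201
Round 4 (k=33): L=201 R=137
Round 5 (k=34): L=137 R=240
Round 6 (k=9): L=240 R=254

Answer: 240 254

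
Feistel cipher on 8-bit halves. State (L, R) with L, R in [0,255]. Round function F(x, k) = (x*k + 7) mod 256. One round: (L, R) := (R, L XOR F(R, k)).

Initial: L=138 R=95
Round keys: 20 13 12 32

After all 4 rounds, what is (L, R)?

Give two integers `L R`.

Round 1 (k=20): L=95 R=249
Round 2 (k=13): L=249 R=243
Round 3 (k=12): L=243 R=146
Round 4 (k=32): L=146 R=180

Answer: 146 180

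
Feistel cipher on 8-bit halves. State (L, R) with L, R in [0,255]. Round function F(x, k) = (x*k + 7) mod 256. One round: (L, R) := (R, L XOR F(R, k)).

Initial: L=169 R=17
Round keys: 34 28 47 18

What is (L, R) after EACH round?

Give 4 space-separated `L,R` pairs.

Round 1 (k=34): L=17 R=224
Round 2 (k=28): L=224 R=150
Round 3 (k=47): L=150 R=113
Round 4 (k=18): L=113 R=111

Answer: 17,224 224,150 150,113 113,111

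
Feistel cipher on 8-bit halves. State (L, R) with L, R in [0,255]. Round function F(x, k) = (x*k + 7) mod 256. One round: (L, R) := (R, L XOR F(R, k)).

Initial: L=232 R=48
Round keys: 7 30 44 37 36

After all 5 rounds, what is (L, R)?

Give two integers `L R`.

Round 1 (k=7): L=48 R=191
Round 2 (k=30): L=191 R=89
Round 3 (k=44): L=89 R=236
Round 4 (k=37): L=236 R=122
Round 5 (k=36): L=122 R=195

Answer: 122 195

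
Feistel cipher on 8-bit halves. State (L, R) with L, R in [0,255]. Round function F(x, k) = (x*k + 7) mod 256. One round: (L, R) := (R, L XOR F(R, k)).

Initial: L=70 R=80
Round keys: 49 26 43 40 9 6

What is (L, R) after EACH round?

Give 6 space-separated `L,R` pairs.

Answer: 80,17 17,145 145,115 115,110 110,150 150,229

Derivation:
Round 1 (k=49): L=80 R=17
Round 2 (k=26): L=17 R=145
Round 3 (k=43): L=145 R=115
Round 4 (k=40): L=115 R=110
Round 5 (k=9): L=110 R=150
Round 6 (k=6): L=150 R=229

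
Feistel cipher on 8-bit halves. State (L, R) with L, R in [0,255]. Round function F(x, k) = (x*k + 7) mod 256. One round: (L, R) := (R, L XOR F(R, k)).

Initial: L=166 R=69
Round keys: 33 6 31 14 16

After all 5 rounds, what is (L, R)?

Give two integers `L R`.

Answer: 39 124

Derivation:
Round 1 (k=33): L=69 R=74
Round 2 (k=6): L=74 R=134
Round 3 (k=31): L=134 R=11
Round 4 (k=14): L=11 R=39
Round 5 (k=16): L=39 R=124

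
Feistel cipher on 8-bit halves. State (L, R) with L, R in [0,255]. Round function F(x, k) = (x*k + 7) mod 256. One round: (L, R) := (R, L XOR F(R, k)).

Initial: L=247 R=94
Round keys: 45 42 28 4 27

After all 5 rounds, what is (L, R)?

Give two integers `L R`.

Answer: 254 248

Derivation:
Round 1 (k=45): L=94 R=122
Round 2 (k=42): L=122 R=85
Round 3 (k=28): L=85 R=41
Round 4 (k=4): L=41 R=254
Round 5 (k=27): L=254 R=248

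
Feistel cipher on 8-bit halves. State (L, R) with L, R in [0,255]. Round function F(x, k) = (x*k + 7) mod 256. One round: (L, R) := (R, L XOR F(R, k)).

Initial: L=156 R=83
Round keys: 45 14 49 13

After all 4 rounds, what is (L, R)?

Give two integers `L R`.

Round 1 (k=45): L=83 R=2
Round 2 (k=14): L=2 R=112
Round 3 (k=49): L=112 R=117
Round 4 (k=13): L=117 R=136

Answer: 117 136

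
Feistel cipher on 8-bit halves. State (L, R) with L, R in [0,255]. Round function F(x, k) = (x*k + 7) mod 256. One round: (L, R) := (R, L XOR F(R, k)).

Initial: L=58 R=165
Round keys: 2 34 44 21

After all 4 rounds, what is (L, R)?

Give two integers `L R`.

Round 1 (k=2): L=165 R=107
Round 2 (k=34): L=107 R=152
Round 3 (k=44): L=152 R=76
Round 4 (k=21): L=76 R=219

Answer: 76 219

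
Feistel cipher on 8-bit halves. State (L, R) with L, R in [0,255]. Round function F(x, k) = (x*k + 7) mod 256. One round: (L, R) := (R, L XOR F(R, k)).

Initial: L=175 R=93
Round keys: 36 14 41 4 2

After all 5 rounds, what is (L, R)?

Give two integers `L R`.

Answer: 57 20

Derivation:
Round 1 (k=36): L=93 R=180
Round 2 (k=14): L=180 R=130
Round 3 (k=41): L=130 R=109
Round 4 (k=4): L=109 R=57
Round 5 (k=2): L=57 R=20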